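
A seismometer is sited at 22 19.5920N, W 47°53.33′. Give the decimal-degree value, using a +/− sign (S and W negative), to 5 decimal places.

φ: 19.592′ = 0.326533°; total 22.326533
N → positive
λ: 53.33′ = 0.888833°; total 47.888833
W → negative

22.32653, -47.88883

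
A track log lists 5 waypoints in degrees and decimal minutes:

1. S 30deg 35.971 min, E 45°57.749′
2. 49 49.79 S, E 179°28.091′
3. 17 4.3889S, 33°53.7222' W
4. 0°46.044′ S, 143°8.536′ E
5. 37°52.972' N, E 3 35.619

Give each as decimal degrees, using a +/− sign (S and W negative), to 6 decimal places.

Point 1:
  φ: 35.971′ = 0.599517°; total 30.5995167
  S → negative
  Longitude: 57.749′ = 0.962483°; total 45.9624833
  E ⇒ keep positive
Point 2:
  Lat: 49.79′ = 0.829833°; total 49.8298333
  hemisphere S, so the sign is −
  Longitude: 28.091′ = 0.468183°; total 179.4681833
  E → positive
Point 3:
  φ: 17 + 4.3889/60 = 17.0731483
  S ⇒ negate
  Lon: 33 + 53.7222/60 = 33.8953700
  hemisphere W, so the sign is −
Point 4:
  Lat: 0 + 46.044/60 = 0.7674000
  S → negative
  λ: 8.536′ = 0.142267°; total 143.1422667
  E → positive
Point 5:
  Lat: 52.972′ = 0.882867°; total 37.8828667
  N → positive
  Lon: 3 + 35.619/60 = 3.5936500
  E ⇒ keep positive

1. -30.599517, 45.962483
2. -49.829833, 179.468183
3. -17.073148, -33.895370
4. -0.767400, 143.142267
5. 37.882867, 3.593650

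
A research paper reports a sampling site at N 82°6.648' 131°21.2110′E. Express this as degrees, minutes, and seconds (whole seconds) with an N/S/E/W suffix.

φ: fractional minutes 0.64800 × 60 = 38.88″
Lon: 21.21100′ → 21′ and 0.21100 × 60 = 12.66″

82°06′39″ N, 131°21′13″ E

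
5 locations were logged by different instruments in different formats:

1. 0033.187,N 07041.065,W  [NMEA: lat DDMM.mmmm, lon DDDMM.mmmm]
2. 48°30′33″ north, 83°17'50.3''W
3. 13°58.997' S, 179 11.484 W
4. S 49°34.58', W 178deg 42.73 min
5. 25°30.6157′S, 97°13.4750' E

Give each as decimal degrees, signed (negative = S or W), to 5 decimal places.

1. 0.55312, -70.68442
2. 48.50917, -83.29731
3. -13.98328, -179.19140
4. -49.57633, -178.71217
5. -25.51026, 97.22458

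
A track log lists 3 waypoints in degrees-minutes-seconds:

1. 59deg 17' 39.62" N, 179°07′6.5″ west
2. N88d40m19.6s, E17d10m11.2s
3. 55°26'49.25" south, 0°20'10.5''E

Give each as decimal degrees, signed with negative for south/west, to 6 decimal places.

1. 59.294339, -179.118472
2. 88.672111, 17.169778
3. -55.447014, 0.336250

Point 1:
  Lat: 59 + 17/60 + 39.62/3600 = 59.2943389
  N ⇒ keep positive
  λ: 7′ + 6.5″ = 7.10833′; 179 + 7.10833/60 = 179.1184722
  W → negative
Point 2:
  Lat: 40′ + 19.6″ = 40.32667′; 88 + 40.32667/60 = 88.6721111
  N → positive
  λ: 17° + 10/60 + 11.2/3600 = 17 + 0.166667 + 0.003111 = 17.1697778
  E → positive
Point 3:
  Latitude: 26′ + 49.25″ = 26.82083′; 55 + 26.82083/60 = 55.4470139
  S ⇒ negate
  Lon: 20′ + 10.5″ = 20.17500′; 0 + 20.17500/60 = 0.3362500
  E ⇒ keep positive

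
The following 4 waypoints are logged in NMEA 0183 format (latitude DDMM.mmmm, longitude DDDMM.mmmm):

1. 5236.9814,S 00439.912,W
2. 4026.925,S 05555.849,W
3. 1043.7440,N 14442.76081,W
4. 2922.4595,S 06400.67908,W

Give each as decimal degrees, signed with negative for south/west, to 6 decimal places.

1. -52.616357, -4.665200
2. -40.448750, -55.930817
3. 10.729067, -144.712680
4. -29.374325, -64.011318

Point 1:
  Latitude: degrees = first 2 digits = 52, minutes = 36.9814; 52 + 36.9814/60 = 52.6163567
  S → negative
  Lon: degrees = first 3 digits = 4, minutes = 39.912; 4 + 39.912/60 = 4.6652000
  hemisphere W, so the sign is −
Point 2:
  φ: split at 2 digits → 40° and 26.925′; 40 + 26.925/60 = 40.4487500
  S → negative
  Longitude: split at 3 digits → 055° and 55.849′; 55 + 55.849/60 = 55.9308167
  W → negative
Point 3:
  φ: split at 2 digits → 10° and 43.744′; 10 + 43.744/60 = 10.7290667
  N ⇒ keep positive
  Longitude: degrees = first 3 digits = 144, minutes = 42.76081; 144 + 42.76081/60 = 144.7126802
  W → negative
Point 4:
  Lat: degrees = first 2 digits = 29, minutes = 22.4595; 29 + 22.4595/60 = 29.3743250
  S → negative
  Lon: split at 3 digits → 064° and 0.67908′; 64 + 0.67908/60 = 64.0113180
  W ⇒ negate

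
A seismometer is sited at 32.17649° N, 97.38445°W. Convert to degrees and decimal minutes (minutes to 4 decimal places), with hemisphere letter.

Latitude: fractional part 0.176490 → 10.589400 minutes
λ: minutes = (97.384450 − 97) × 60 = 23.067000

32° 10.5894′ N, 97° 23.0670′ W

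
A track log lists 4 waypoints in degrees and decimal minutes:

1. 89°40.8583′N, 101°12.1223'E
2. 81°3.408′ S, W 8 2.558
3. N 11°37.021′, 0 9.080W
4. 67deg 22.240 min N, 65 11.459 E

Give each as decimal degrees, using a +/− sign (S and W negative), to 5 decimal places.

Point 1:
  Lat: 89 + 40.8583/60 = 89.680972
  N ⇒ keep positive
  Longitude: 101 + 12.1223/60 = 101.202038
  E ⇒ keep positive
Point 2:
  Lat: 81 + 3.408/60 = 81.056800
  S ⇒ negate
  Lon: 8 + 2.558/60 = 8.042633
  W ⇒ negate
Point 3:
  Lat: 37.021′ = 0.617017°; total 11.617017
  N ⇒ keep positive
  Lon: 9.08′ = 0.151333°; total 0.151333
  W ⇒ negate
Point 4:
  φ: 22.24′ = 0.370667°; total 67.370667
  N ⇒ keep positive
  λ: 65 + 11.459/60 = 65.190983
  E → positive

1. 89.68097, 101.20204
2. -81.05680, -8.04263
3. 11.61702, -0.15133
4. 67.37067, 65.19098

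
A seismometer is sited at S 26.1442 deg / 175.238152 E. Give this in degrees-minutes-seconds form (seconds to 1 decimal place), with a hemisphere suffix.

26°08′39.1″ S, 175°14′17.3″ E

φ: 0.144200° → 8.65200′; 0.65200 × 60 = 39.120″
Lon: 0.238152 × 60 = 14.28912′ → 14′, remainder × 60 = 17.347″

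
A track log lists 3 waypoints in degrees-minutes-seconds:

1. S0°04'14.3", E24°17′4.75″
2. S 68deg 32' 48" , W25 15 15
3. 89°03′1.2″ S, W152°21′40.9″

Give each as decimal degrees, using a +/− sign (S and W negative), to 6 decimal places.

Point 1:
  Lat: 0° + 4/60 + 14.3/3600 = 0 + 0.066667 + 0.003972 = 0.0706389
  S → negative
  λ: 24° + 17/60 + 4.75/3600 = 24 + 0.283333 + 0.001319 = 24.2846528
  E → positive
Point 2:
  φ: 68° + 32/60 + 48/3600 = 68 + 0.533333 + 0.013333 = 68.5466667
  hemisphere S, so the sign is −
  Lon: 15′ + 15″ = 15.25000′; 25 + 15.25000/60 = 25.2541667
  hemisphere W, so the sign is −
Point 3:
  φ: 89° + 3/60 + 1.2/3600 = 89 + 0.050000 + 0.000333 = 89.0503333
  S → negative
  Longitude: 152° + 21/60 + 40.9/3600 = 152 + 0.350000 + 0.011361 = 152.3613611
  W → negative

1. -0.070639, 24.284653
2. -68.546667, -25.254167
3. -89.050333, -152.361361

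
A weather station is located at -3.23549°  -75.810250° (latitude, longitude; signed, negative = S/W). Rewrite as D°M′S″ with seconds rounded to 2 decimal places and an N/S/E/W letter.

Latitude is negative → S; |value| = 3.235490
Latitude: 0.235490 × 60 = 14.12940′ → 14′, remainder × 60 = 7.7640″
Longitude is negative → W; |value| = 75.810250
λ: whole degrees 75; 48.61500′ → 48′ and 36.9000″

3°14′7.76″ S, 75°48′36.90″ W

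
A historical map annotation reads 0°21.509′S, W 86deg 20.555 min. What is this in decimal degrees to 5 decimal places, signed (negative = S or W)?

φ: 21.509′ = 0.358483°; total 0.358483
S ⇒ negate
λ: 20.555′ = 0.342583°; total 86.342583
hemisphere W, so the sign is −

-0.35848, -86.34258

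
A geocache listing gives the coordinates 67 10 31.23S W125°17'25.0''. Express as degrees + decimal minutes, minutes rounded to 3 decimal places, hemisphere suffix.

φ: 10 + 31.23/60 = 10.52050′
Lon: 17 + 25/60 = 17.41667′

67° 10.521′ S, 125° 17.417′ W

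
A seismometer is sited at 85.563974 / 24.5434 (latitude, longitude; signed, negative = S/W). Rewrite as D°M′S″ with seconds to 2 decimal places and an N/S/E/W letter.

85°33′50.31″ N, 24°32′36.24″ E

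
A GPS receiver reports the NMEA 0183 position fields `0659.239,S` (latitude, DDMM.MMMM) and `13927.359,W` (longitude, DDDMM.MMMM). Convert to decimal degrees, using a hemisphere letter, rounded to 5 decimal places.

Latitude: degrees = first 2 digits = 6, minutes = 59.239; 6 + 59.239/60 = 6.987317
Longitude: degrees = first 3 digits = 139, minutes = 27.359; 139 + 27.359/60 = 139.455983

6.98732° S, 139.45598° W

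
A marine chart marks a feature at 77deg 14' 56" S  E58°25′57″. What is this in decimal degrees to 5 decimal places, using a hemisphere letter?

77.24889° S, 58.43250° E

Lat: 14′ + 56″ = 14.93333′; 77 + 14.93333/60 = 77.248889
Lon: 58° + 25/60 + 57/3600 = 58 + 0.416667 + 0.015833 = 58.432500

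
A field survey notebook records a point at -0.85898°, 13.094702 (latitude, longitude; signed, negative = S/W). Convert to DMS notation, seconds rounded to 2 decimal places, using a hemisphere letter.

Latitude is negative → S; |value| = 0.858980
Latitude: whole degrees 0; 51.53880′ → 51′ and 32.3280″
λ: whole degrees 13; 5.68212′ → 5′ and 40.9272″

0°51′32.33″ S, 13°05′40.93″ E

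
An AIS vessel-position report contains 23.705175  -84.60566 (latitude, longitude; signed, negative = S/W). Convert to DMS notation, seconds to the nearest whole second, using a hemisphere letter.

23°42′19″ N, 84°36′20″ W

Lat: whole degrees 23; 42.31050′ → 42′ and 18.63″
Longitude is negative → W; |value| = 84.605660
λ: 0.605660 × 60 = 36.33960′ → 36′, remainder × 60 = 20.38″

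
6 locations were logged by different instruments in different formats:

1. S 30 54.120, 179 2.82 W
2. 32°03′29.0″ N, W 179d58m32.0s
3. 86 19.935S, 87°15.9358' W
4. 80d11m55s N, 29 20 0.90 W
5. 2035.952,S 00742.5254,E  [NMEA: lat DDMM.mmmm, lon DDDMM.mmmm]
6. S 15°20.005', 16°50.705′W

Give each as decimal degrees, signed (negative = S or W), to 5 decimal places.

Point 1:
  Lat: 54.12′ = 0.902000°; total 30.902000
  S ⇒ negate
  Longitude: 179 + 2.82/60 = 179.047000
  W ⇒ negate
Point 2:
  Latitude: 32° + 3/60 + 29/3600 = 32 + 0.050000 + 0.008056 = 32.058056
  N ⇒ keep positive
  λ: 179 + 58/60 + 32/3600 = 179.975556
  hemisphere W, so the sign is −
Point 3:
  Latitude: 86 + 19.935/60 = 86.332250
  hemisphere S, so the sign is −
  λ: 87 + 15.9358/60 = 87.265597
  hemisphere W, so the sign is −
Point 4:
  φ: 80 + 11/60 + 55/3600 = 80.198611
  N ⇒ keep positive
  Longitude: 29° + 20/60 + 0.9/3600 = 29 + 0.333333 + 0.000250 = 29.333583
  hemisphere W, so the sign is −
Point 5:
  Lat: split at 2 digits → 20° and 35.952′; 20 + 35.952/60 = 20.599200
  hemisphere S, so the sign is −
  Longitude: degrees = first 3 digits = 7, minutes = 42.5254; 7 + 42.5254/60 = 7.708757
  E ⇒ keep positive
Point 6:
  φ: 15 + 20.005/60 = 15.333417
  S → negative
  λ: 50.705′ = 0.845083°; total 16.845083
  hemisphere W, so the sign is −

1. -30.90200, -179.04700
2. 32.05806, -179.97556
3. -86.33225, -87.26560
4. 80.19861, -29.33358
5. -20.59920, 7.70876
6. -15.33342, -16.84508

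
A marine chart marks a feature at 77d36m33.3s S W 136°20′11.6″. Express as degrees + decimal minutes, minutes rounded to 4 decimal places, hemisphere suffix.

77° 36.5550′ S, 136° 20.1933′ W

Latitude: seconds/60 = 0.55500; minutes = 36 + 0.55500 = 36.555000
Longitude: seconds/60 = 0.19333; minutes = 20 + 0.19333 = 20.193333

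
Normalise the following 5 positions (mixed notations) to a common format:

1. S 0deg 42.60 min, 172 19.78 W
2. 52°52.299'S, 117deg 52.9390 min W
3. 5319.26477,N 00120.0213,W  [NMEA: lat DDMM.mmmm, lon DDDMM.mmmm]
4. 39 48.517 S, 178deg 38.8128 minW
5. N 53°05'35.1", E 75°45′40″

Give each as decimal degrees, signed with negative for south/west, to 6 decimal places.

1. -0.710000, -172.329667
2. -52.871650, -117.882317
3. 53.321080, -1.333688
4. -39.808617, -178.646880
5. 53.093083, 75.761111

Point 1:
  Lat: 42.6′ = 0.710000°; total 0.7100000
  S ⇒ negate
  Longitude: 19.78′ = 0.329667°; total 172.3296667
  W ⇒ negate
Point 2:
  Latitude: 52.299′ = 0.871650°; total 52.8716500
  hemisphere S, so the sign is −
  Longitude: 117 + 52.939/60 = 117.8823167
  W ⇒ negate
Point 3:
  Lat: split at 2 digits → 53° and 19.26477′; 53 + 19.26477/60 = 53.3210795
  N → positive
  λ: split at 3 digits → 001° and 20.0213′; 1 + 20.0213/60 = 1.3336883
  W → negative
Point 4:
  Latitude: 39 + 48.517/60 = 39.8086167
  hemisphere S, so the sign is −
  λ: 38.8128′ = 0.646880°; total 178.6468800
  hemisphere W, so the sign is −
Point 5:
  Latitude: 53 + 5/60 + 35.1/3600 = 53.0930833
  N ⇒ keep positive
  Lon: 75 + 45/60 + 40/3600 = 75.7611111
  E → positive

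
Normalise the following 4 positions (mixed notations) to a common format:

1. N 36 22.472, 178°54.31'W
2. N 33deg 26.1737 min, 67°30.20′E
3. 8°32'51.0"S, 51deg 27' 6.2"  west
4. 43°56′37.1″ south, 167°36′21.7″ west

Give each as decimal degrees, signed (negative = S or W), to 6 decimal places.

Point 1:
  φ: 36 + 22.472/60 = 36.3745333
  N ⇒ keep positive
  Longitude: 54.31′ = 0.905167°; total 178.9051667
  W ⇒ negate
Point 2:
  φ: 33 + 26.1737/60 = 33.4362283
  N → positive
  Lon: 67 + 30.2/60 = 67.5033333
  E ⇒ keep positive
Point 3:
  Lat: 32′ + 51″ = 32.85000′; 8 + 32.85000/60 = 8.5475000
  S ⇒ negate
  Lon: 51° + 27/60 + 6.2/3600 = 51 + 0.450000 + 0.001722 = 51.4517222
  W ⇒ negate
Point 4:
  Lat: 43° + 56/60 + 37.1/3600 = 43 + 0.933333 + 0.010306 = 43.9436389
  S → negative
  λ: 167 + 36/60 + 21.7/3600 = 167.6060278
  hemisphere W, so the sign is −

1. 36.374533, -178.905167
2. 33.436228, 67.503333
3. -8.547500, -51.451722
4. -43.943639, -167.606028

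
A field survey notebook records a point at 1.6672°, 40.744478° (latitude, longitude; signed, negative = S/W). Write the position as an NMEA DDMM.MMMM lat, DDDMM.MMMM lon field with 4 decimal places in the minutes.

0140.0320,N / 04044.6687,E

φ: 1° + 0.667200 × 60 = 1° 40.032000′
λ: minutes = (40.744478 − 40) × 60 = 44.668680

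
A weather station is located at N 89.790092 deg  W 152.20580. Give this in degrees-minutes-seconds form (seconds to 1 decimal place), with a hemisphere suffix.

89°47′24.3″ N, 152°12′20.9″ W

Lat: 0.790092° → 47.40552′; 0.40552 × 60 = 24.331″
λ: 0.205800 × 60 = 12.34800′ → 12′, remainder × 60 = 20.880″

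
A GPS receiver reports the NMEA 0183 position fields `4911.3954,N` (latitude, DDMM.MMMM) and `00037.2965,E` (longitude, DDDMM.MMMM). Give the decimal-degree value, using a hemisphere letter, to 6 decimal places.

φ: split at 2 digits → 49° and 11.3954′; 49 + 11.3954/60 = 49.1899233
λ: degrees = first 3 digits = 0, minutes = 37.2965; 0 + 37.2965/60 = 0.6216083

49.189923° N, 0.621608° E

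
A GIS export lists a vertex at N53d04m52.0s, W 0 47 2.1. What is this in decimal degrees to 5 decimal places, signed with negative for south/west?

Latitude: 53 + 4/60 + 52/3600 = 53.081111
N ⇒ keep positive
λ: 47′ + 2.1″ = 47.03500′; 0 + 47.03500/60 = 0.783917
W ⇒ negate

53.08111, -0.78392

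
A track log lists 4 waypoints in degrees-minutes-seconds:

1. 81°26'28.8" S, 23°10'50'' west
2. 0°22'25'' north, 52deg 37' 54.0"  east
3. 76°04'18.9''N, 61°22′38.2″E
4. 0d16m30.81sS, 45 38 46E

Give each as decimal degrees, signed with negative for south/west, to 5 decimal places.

1. -81.44133, -23.18056
2. 0.37361, 52.63167
3. 76.07192, 61.37728
4. -0.27523, 45.64611

Point 1:
  φ: 81 + 26/60 + 28.8/3600 = 81.441333
  S → negative
  Lon: 10′ + 50″ = 10.83333′; 23 + 10.83333/60 = 23.180556
  hemisphere W, so the sign is −
Point 2:
  φ: 22′ + 25″ = 22.41667′; 0 + 22.41667/60 = 0.373611
  N → positive
  λ: 52° + 37/60 + 54/3600 = 52 + 0.616667 + 0.015000 = 52.631667
  E → positive
Point 3:
  Lat: 76 + 4/60 + 18.9/3600 = 76.071917
  N → positive
  Longitude: 61° + 22/60 + 38.2/3600 = 61 + 0.366667 + 0.010611 = 61.377278
  E ⇒ keep positive
Point 4:
  Latitude: 0° + 16/60 + 30.81/3600 = 0 + 0.266667 + 0.008558 = 0.275225
  hemisphere S, so the sign is −
  Lon: 45° + 38/60 + 46/3600 = 45 + 0.633333 + 0.012778 = 45.646111
  E ⇒ keep positive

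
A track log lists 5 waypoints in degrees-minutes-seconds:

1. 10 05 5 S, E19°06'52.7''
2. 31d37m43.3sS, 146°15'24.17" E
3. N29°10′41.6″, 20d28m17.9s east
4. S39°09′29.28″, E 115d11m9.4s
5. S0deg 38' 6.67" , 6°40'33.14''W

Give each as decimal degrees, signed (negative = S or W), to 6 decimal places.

Point 1:
  Lat: 5′ + 5″ = 5.08333′; 10 + 5.08333/60 = 10.0847222
  S ⇒ negate
  Lon: 6′ + 52.7″ = 6.87833′; 19 + 6.87833/60 = 19.1146389
  E ⇒ keep positive
Point 2:
  Lat: 31 + 37/60 + 43.3/3600 = 31.6286944
  S → negative
  λ: 15′ + 24.17″ = 15.40283′; 146 + 15.40283/60 = 146.2567139
  E ⇒ keep positive
Point 3:
  φ: 29 + 10/60 + 41.6/3600 = 29.1782222
  N ⇒ keep positive
  Longitude: 20 + 28/60 + 17.9/3600 = 20.4716389
  E ⇒ keep positive
Point 4:
  φ: 39° + 9/60 + 29.28/3600 = 39 + 0.150000 + 0.008133 = 39.1581333
  S ⇒ negate
  λ: 11′ + 9.4″ = 11.15667′; 115 + 11.15667/60 = 115.1859444
  E ⇒ keep positive
Point 5:
  Lat: 38′ + 6.67″ = 38.11117′; 0 + 38.11117/60 = 0.6351861
  hemisphere S, so the sign is −
  Lon: 6 + 40/60 + 33.14/3600 = 6.6758722
  W ⇒ negate

1. -10.084722, 19.114639
2. -31.628694, 146.256714
3. 29.178222, 20.471639
4. -39.158133, 115.185944
5. -0.635186, -6.675872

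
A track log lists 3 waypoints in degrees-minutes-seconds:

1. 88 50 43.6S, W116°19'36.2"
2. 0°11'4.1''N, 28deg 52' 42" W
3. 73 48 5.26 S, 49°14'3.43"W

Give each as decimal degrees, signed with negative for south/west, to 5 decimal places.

1. -88.84544, -116.32672
2. 0.18447, -28.87833
3. -73.80146, -49.23429

Point 1:
  Lat: 50′ + 43.6″ = 50.72667′; 88 + 50.72667/60 = 88.845444
  S → negative
  Longitude: 116 + 19/60 + 36.2/3600 = 116.326722
  hemisphere W, so the sign is −
Point 2:
  φ: 0 + 11/60 + 4.1/3600 = 0.184472
  N ⇒ keep positive
  Longitude: 52′ + 42″ = 52.70000′; 28 + 52.70000/60 = 28.878333
  W → negative
Point 3:
  φ: 73° + 48/60 + 5.26/3600 = 73 + 0.800000 + 0.001461 = 73.801461
  S ⇒ negate
  Lon: 49 + 14/60 + 3.43/3600 = 49.234286
  W ⇒ negate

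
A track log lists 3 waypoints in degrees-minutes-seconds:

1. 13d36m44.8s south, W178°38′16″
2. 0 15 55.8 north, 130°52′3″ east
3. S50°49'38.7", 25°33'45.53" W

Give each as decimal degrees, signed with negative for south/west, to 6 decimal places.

1. -13.612444, -178.637778
2. 0.265500, 130.867500
3. -50.827417, -25.562647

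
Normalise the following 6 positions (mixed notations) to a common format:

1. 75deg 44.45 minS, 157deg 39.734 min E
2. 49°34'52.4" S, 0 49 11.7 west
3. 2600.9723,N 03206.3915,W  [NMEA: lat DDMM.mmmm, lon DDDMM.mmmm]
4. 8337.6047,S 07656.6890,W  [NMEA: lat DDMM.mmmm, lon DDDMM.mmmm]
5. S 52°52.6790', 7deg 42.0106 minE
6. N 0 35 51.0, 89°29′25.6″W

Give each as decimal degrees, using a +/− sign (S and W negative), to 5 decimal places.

1. -75.74083, 157.66223
2. -49.58122, -0.81992
3. 26.01621, -32.10653
4. -83.62675, -76.94482
5. -52.87798, 7.70018
6. 0.59750, -89.49044

Point 1:
  Latitude: 75 + 44.45/60 = 75.740833
  S → negative
  Longitude: 39.734′ = 0.662233°; total 157.662233
  E → positive
Point 2:
  Lat: 34′ + 52.4″ = 34.87333′; 49 + 34.87333/60 = 49.581222
  S → negative
  λ: 0° + 49/60 + 11.7/3600 = 0 + 0.816667 + 0.003250 = 0.819917
  hemisphere W, so the sign is −
Point 3:
  Latitude: degrees = first 2 digits = 26, minutes = 0.9723; 26 + 0.9723/60 = 26.016205
  N ⇒ keep positive
  Lon: split at 3 digits → 032° and 6.3915′; 32 + 6.3915/60 = 32.106525
  W ⇒ negate
Point 4:
  Latitude: degrees = first 2 digits = 83, minutes = 37.6047; 83 + 37.6047/60 = 83.626745
  S → negative
  Lon: split at 3 digits → 076° and 56.689′; 76 + 56.689/60 = 76.944817
  W → negative
Point 5:
  φ: 52.679′ = 0.877983°; total 52.877983
  S ⇒ negate
  Lon: 7 + 42.0106/60 = 7.700177
  E → positive
Point 6:
  φ: 35′ + 51″ = 35.85000′; 0 + 35.85000/60 = 0.597500
  N → positive
  Longitude: 29′ + 25.6″ = 29.42667′; 89 + 29.42667/60 = 89.490444
  W ⇒ negate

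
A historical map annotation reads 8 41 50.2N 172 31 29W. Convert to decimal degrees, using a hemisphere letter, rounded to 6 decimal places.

8.697278° N, 172.524722° W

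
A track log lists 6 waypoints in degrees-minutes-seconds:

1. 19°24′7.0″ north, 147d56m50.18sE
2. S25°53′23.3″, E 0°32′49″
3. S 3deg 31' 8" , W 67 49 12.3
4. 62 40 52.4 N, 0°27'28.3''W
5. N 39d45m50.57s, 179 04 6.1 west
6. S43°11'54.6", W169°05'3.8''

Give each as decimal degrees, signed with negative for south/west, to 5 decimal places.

1. 19.40194, 147.94727
2. -25.88981, 0.54694
3. -3.51889, -67.82008
4. 62.68122, -0.45786
5. 39.76405, -179.06836
6. -43.19850, -169.08439

Point 1:
  φ: 19 + 24/60 + 7/3600 = 19.401944
  N → positive
  λ: 56′ + 50.18″ = 56.83633′; 147 + 56.83633/60 = 147.947272
  E → positive
Point 2:
  φ: 25° + 53/60 + 23.3/3600 = 25 + 0.883333 + 0.006472 = 25.889806
  S ⇒ negate
  λ: 32′ + 49″ = 32.81667′; 0 + 32.81667/60 = 0.546944
  E ⇒ keep positive
Point 3:
  Lat: 3° + 31/60 + 8/3600 = 3 + 0.516667 + 0.002222 = 3.518889
  hemisphere S, so the sign is −
  Lon: 49′ + 12.3″ = 49.20500′; 67 + 49.20500/60 = 67.820083
  W → negative
Point 4:
  Latitude: 40′ + 52.4″ = 40.87333′; 62 + 40.87333/60 = 62.681222
  N → positive
  Lon: 0 + 27/60 + 28.3/3600 = 0.457861
  W ⇒ negate
Point 5:
  Lat: 39° + 45/60 + 50.57/3600 = 39 + 0.750000 + 0.014047 = 39.764047
  N ⇒ keep positive
  Longitude: 179° + 4/60 + 6.1/3600 = 179 + 0.066667 + 0.001694 = 179.068361
  W ⇒ negate
Point 6:
  φ: 43° + 11/60 + 54.6/3600 = 43 + 0.183333 + 0.015167 = 43.198500
  hemisphere S, so the sign is −
  Longitude: 5′ + 3.8″ = 5.06333′; 169 + 5.06333/60 = 169.084389
  W ⇒ negate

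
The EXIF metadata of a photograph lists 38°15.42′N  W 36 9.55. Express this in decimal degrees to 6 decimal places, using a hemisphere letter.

38.257000° N, 36.159167° W

φ: 38 + 15.42/60 = 38.2570000
Longitude: 9.55′ = 0.159167°; total 36.1591667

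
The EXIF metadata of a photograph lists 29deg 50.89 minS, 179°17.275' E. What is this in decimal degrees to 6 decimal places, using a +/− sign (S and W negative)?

-29.848167, 179.287917

φ: 50.89′ = 0.848167°; total 29.8481667
S → negative
Lon: 17.275′ = 0.287917°; total 179.2879167
E ⇒ keep positive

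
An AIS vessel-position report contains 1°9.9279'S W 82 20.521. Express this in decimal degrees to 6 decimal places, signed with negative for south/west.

-1.165465, -82.342017

φ: 1 + 9.9279/60 = 1.1654650
S ⇒ negate
Longitude: 20.521′ = 0.342017°; total 82.3420167
W ⇒ negate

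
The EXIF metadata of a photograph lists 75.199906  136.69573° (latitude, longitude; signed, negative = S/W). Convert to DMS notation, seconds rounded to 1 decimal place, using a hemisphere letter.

75°11′59.7″ N, 136°41′44.6″ E

Latitude: 0.199906° → 11.99436′; 0.99436 × 60 = 59.662″
Lon: 0.695730 × 60 = 41.74380′ → 41′, remainder × 60 = 44.628″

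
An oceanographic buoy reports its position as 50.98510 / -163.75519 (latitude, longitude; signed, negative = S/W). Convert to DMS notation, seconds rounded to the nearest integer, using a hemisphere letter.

50°59′6″ N, 163°45′19″ W

Lat: 0.985100 × 60 = 59.10600′ → 59′, remainder × 60 = 6.36″
Longitude is negative → W; |value| = 163.755190
Lon: whole degrees 163; 45.31140′ → 45′ and 18.68″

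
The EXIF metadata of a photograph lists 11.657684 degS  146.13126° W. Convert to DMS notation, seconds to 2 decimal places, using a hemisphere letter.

Lat: 0.657684° → 39.46104′; 0.46104 × 60 = 27.6624″
Longitude: 0.131260° → 7.87560′; 0.87560 × 60 = 52.5360″

11°39′27.66″ S, 146°07′52.54″ W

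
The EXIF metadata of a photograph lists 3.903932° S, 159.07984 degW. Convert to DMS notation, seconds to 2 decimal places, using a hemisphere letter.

3°54′14.16″ S, 159°04′47.42″ W

Lat: whole degrees 3; 54.23592′ → 54′ and 14.1552″
λ: 0.079840 × 60 = 4.79040′ → 4′, remainder × 60 = 47.4240″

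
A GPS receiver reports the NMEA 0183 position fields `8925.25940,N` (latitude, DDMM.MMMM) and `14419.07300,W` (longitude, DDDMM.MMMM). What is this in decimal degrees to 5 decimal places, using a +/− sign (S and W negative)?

89.42099, -144.31788

Lat: degrees = first 2 digits = 89, minutes = 25.2594; 89 + 25.2594/60 = 89.420990
N ⇒ keep positive
Lon: degrees = first 3 digits = 144, minutes = 19.073; 144 + 19.073/60 = 144.317883
hemisphere W, so the sign is −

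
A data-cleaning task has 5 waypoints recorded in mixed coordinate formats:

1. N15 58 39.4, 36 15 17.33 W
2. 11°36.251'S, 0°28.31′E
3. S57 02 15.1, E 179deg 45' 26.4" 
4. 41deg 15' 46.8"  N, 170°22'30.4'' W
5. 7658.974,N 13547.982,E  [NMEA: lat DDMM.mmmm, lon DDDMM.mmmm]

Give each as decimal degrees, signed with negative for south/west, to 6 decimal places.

Point 1:
  φ: 15 + 58/60 + 39.4/3600 = 15.9776111
  N → positive
  Lon: 15′ + 17.33″ = 15.28883′; 36 + 15.28883/60 = 36.2548139
  W ⇒ negate
Point 2:
  Latitude: 11 + 36.251/60 = 11.6041833
  hemisphere S, so the sign is −
  Lon: 28.31′ = 0.471833°; total 0.4718333
  E ⇒ keep positive
Point 3:
  Latitude: 57 + 2/60 + 15.1/3600 = 57.0375278
  S → negative
  λ: 179 + 45/60 + 26.4/3600 = 179.7573333
  E ⇒ keep positive
Point 4:
  Lat: 41° + 15/60 + 46.8/3600 = 41 + 0.250000 + 0.013000 = 41.2630000
  N ⇒ keep positive
  λ: 22′ + 30.4″ = 22.50667′; 170 + 22.50667/60 = 170.3751111
  W → negative
Point 5:
  φ: split at 2 digits → 76° and 58.974′; 76 + 58.974/60 = 76.9829000
  N ⇒ keep positive
  λ: degrees = first 3 digits = 135, minutes = 47.982; 135 + 47.982/60 = 135.7997000
  E ⇒ keep positive

1. 15.977611, -36.254814
2. -11.604183, 0.471833
3. -57.037528, 179.757333
4. 41.263000, -170.375111
5. 76.982900, 135.799700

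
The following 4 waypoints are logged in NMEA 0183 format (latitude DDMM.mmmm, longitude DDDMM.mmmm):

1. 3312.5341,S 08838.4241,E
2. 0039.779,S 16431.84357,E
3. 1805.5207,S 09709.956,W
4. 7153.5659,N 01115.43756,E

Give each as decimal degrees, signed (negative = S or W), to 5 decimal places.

1. -33.20890, 88.64040
2. -0.66298, 164.53073
3. -18.09201, -97.16593
4. 71.89277, 11.25729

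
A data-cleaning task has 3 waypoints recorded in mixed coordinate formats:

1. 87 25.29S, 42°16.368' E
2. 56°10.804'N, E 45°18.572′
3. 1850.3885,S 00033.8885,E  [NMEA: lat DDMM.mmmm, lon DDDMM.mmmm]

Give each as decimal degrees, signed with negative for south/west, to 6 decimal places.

Point 1:
  Latitude: 25.29′ = 0.421500°; total 87.4215000
  S ⇒ negate
  Lon: 16.368′ = 0.272800°; total 42.2728000
  E ⇒ keep positive
Point 2:
  Latitude: 10.804′ = 0.180067°; total 56.1800667
  N ⇒ keep positive
  λ: 18.572′ = 0.309533°; total 45.3095333
  E ⇒ keep positive
Point 3:
  Lat: split at 2 digits → 18° and 50.3885′; 18 + 50.3885/60 = 18.8398083
  S ⇒ negate
  λ: degrees = first 3 digits = 0, minutes = 33.8885; 0 + 33.8885/60 = 0.5648083
  E → positive

1. -87.421500, 42.272800
2. 56.180067, 45.309533
3. -18.839808, 0.564808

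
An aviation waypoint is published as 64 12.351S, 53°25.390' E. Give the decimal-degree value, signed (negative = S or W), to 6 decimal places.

-64.205850, 53.423167

Lat: 64 + 12.351/60 = 64.2058500
S ⇒ negate
λ: 25.39′ = 0.423167°; total 53.4231667
E → positive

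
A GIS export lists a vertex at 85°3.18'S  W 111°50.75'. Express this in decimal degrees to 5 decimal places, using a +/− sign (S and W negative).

Lat: 85 + 3.18/60 = 85.053000
S → negative
Longitude: 111 + 50.75/60 = 111.845833
hemisphere W, so the sign is −

-85.05300, -111.84583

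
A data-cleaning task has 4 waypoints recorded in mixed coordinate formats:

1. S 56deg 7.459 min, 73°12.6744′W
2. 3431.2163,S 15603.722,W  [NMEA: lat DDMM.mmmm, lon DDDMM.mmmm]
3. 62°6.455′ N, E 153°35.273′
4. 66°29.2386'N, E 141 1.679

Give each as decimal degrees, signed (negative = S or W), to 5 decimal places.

Point 1:
  Lat: 7.459′ = 0.124317°; total 56.124317
  S ⇒ negate
  λ: 73 + 12.6744/60 = 73.211240
  W → negative
Point 2:
  Lat: degrees = first 2 digits = 34, minutes = 31.2163; 34 + 31.2163/60 = 34.520272
  S ⇒ negate
  λ: split at 3 digits → 156° and 3.722′; 156 + 3.722/60 = 156.062033
  hemisphere W, so the sign is −
Point 3:
  Latitude: 6.455′ = 0.107583°; total 62.107583
  N → positive
  Longitude: 35.273′ = 0.587883°; total 153.587883
  E ⇒ keep positive
Point 4:
  φ: 66 + 29.2386/60 = 66.487310
  N ⇒ keep positive
  Lon: 1.679′ = 0.027983°; total 141.027983
  E → positive

1. -56.12432, -73.21124
2. -34.52027, -156.06203
3. 62.10758, 153.58788
4. 66.48731, 141.02798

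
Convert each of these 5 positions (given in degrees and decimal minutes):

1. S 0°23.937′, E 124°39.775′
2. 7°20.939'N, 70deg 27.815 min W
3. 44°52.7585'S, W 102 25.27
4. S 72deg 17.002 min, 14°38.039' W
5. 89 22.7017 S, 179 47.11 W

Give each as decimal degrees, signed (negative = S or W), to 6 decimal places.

Point 1:
  Latitude: 23.937′ = 0.398950°; total 0.3989500
  S → negative
  λ: 39.775′ = 0.662917°; total 124.6629167
  E → positive
Point 2:
  φ: 7 + 20.939/60 = 7.3489833
  N ⇒ keep positive
  Lon: 27.815′ = 0.463583°; total 70.4635833
  W → negative
Point 3:
  φ: 44 + 52.7585/60 = 44.8793083
  S → negative
  λ: 25.27′ = 0.421167°; total 102.4211667
  W → negative
Point 4:
  Latitude: 72 + 17.002/60 = 72.2833667
  S → negative
  Lon: 38.039′ = 0.633983°; total 14.6339833
  hemisphere W, so the sign is −
Point 5:
  Lat: 22.7017′ = 0.378362°; total 89.3783617
  S ⇒ negate
  Longitude: 179 + 47.11/60 = 179.7851667
  W → negative

1. -0.398950, 124.662917
2. 7.348983, -70.463583
3. -44.879308, -102.421167
4. -72.283367, -14.633983
5. -89.378362, -179.785167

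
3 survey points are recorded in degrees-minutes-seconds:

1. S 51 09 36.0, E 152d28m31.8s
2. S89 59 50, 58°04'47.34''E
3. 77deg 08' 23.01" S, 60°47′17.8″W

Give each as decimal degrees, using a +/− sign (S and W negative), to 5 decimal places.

Point 1:
  Lat: 51° + 9/60 + 36/3600 = 51 + 0.150000 + 0.010000 = 51.160000
  S ⇒ negate
  λ: 28′ + 31.8″ = 28.53000′; 152 + 28.53000/60 = 152.475500
  E ⇒ keep positive
Point 2:
  Latitude: 89 + 59/60 + 50/3600 = 89.997222
  S ⇒ negate
  Lon: 58° + 4/60 + 47.34/3600 = 58 + 0.066667 + 0.013150 = 58.079817
  E → positive
Point 3:
  φ: 77 + 8/60 + 23.01/3600 = 77.139725
  S ⇒ negate
  λ: 60° + 47/60 + 17.8/3600 = 60 + 0.783333 + 0.004944 = 60.788278
  W ⇒ negate

1. -51.16000, 152.47550
2. -89.99722, 58.07982
3. -77.13973, -60.78828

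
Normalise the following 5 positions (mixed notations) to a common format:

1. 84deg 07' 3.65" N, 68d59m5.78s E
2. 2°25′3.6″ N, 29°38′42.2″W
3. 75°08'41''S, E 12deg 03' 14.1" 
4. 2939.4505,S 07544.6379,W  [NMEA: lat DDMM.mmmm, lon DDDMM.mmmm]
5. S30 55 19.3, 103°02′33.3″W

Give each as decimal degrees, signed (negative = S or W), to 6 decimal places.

1. 84.117681, 68.984939
2. 2.417667, -29.645056
3. -75.144722, 12.053917
4. -29.657508, -75.743965
5. -30.922028, -103.042583

Point 1:
  φ: 84 + 7/60 + 3.65/3600 = 84.1176806
  N → positive
  Longitude: 68° + 59/60 + 5.78/3600 = 68 + 0.983333 + 0.001606 = 68.9849389
  E ⇒ keep positive
Point 2:
  Latitude: 2 + 25/60 + 3.6/3600 = 2.4176667
  N → positive
  Lon: 29 + 38/60 + 42.2/3600 = 29.6450556
  W → negative
Point 3:
  Latitude: 75 + 8/60 + 41/3600 = 75.1447222
  S → negative
  Lon: 3′ + 14.1″ = 3.23500′; 12 + 3.23500/60 = 12.0539167
  E → positive
Point 4:
  Lat: split at 2 digits → 29° and 39.4505′; 29 + 39.4505/60 = 29.6575083
  S → negative
  λ: split at 3 digits → 075° and 44.6379′; 75 + 44.6379/60 = 75.7439650
  W ⇒ negate
Point 5:
  Lat: 30° + 55/60 + 19.3/3600 = 30 + 0.916667 + 0.005361 = 30.9220278
  hemisphere S, so the sign is −
  Longitude: 2′ + 33.3″ = 2.55500′; 103 + 2.55500/60 = 103.0425833
  W → negative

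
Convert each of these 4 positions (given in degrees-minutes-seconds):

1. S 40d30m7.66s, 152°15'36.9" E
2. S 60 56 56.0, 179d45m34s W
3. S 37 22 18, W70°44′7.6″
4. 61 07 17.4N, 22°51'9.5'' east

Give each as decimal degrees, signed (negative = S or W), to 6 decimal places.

1. -40.502128, 152.260250
2. -60.948889, -179.759444
3. -37.371667, -70.735444
4. 61.121500, 22.852639

Point 1:
  Latitude: 40° + 30/60 + 7.66/3600 = 40 + 0.500000 + 0.002128 = 40.5021278
  S ⇒ negate
  λ: 152 + 15/60 + 36.9/3600 = 152.2602500
  E → positive
Point 2:
  Latitude: 60° + 56/60 + 56/3600 = 60 + 0.933333 + 0.015556 = 60.9488889
  S → negative
  λ: 179 + 45/60 + 34/3600 = 179.7594444
  W → negative
Point 3:
  Lat: 22′ + 18″ = 22.30000′; 37 + 22.30000/60 = 37.3716667
  S ⇒ negate
  λ: 44′ + 7.6″ = 44.12667′; 70 + 44.12667/60 = 70.7354444
  W → negative
Point 4:
  Latitude: 7′ + 17.4″ = 7.29000′; 61 + 7.29000/60 = 61.1215000
  N → positive
  Longitude: 22° + 51/60 + 9.5/3600 = 22 + 0.850000 + 0.002639 = 22.8526389
  E ⇒ keep positive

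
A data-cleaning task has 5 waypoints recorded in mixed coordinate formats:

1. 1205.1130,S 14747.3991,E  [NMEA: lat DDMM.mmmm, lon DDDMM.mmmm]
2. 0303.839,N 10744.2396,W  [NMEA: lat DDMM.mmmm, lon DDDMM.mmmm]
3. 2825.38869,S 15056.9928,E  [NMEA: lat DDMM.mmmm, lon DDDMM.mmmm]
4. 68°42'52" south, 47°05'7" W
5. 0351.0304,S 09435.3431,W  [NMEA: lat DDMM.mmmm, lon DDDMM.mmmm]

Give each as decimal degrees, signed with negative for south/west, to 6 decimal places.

1. -12.085217, 147.789985
2. 3.063983, -107.737327
3. -28.423145, 150.949880
4. -68.714444, -47.085278
5. -3.850507, -94.589052

Point 1:
  φ: degrees = first 2 digits = 12, minutes = 5.113; 12 + 5.113/60 = 12.0852167
  S → negative
  λ: degrees = first 3 digits = 147, minutes = 47.3991; 147 + 47.3991/60 = 147.7899850
  E ⇒ keep positive
Point 2:
  Latitude: split at 2 digits → 03° and 3.839′; 3 + 3.839/60 = 3.0639833
  N → positive
  Lon: degrees = first 3 digits = 107, minutes = 44.2396; 107 + 44.2396/60 = 107.7373267
  hemisphere W, so the sign is −
Point 3:
  Latitude: degrees = first 2 digits = 28, minutes = 25.38869; 28 + 25.38869/60 = 28.4231448
  hemisphere S, so the sign is −
  Longitude: split at 3 digits → 150° and 56.9928′; 150 + 56.9928/60 = 150.9498800
  E → positive
Point 4:
  Lat: 42′ + 52″ = 42.86667′; 68 + 42.86667/60 = 68.7144444
  S → negative
  Lon: 47 + 5/60 + 7/3600 = 47.0852778
  hemisphere W, so the sign is −
Point 5:
  Latitude: degrees = first 2 digits = 3, minutes = 51.0304; 3 + 51.0304/60 = 3.8505067
  hemisphere S, so the sign is −
  Longitude: split at 3 digits → 094° and 35.3431′; 94 + 35.3431/60 = 94.5890517
  W ⇒ negate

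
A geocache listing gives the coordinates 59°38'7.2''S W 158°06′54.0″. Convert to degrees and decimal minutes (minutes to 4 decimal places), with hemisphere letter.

Latitude: 38 + 7.2/60 = 38.120000′
Longitude: 6 + 54/60 = 6.900000′

59° 38.1200′ S, 158° 6.9000′ W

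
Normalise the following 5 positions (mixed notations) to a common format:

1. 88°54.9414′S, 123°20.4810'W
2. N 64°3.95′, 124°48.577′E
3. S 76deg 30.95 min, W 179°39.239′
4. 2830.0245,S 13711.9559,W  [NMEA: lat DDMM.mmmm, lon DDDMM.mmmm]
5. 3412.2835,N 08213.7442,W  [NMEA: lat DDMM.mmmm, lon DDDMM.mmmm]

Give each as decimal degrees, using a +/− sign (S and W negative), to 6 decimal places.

1. -88.915690, -123.341350
2. 64.065833, 124.809617
3. -76.515833, -179.653983
4. -28.500408, -137.199265
5. 34.204725, -82.229070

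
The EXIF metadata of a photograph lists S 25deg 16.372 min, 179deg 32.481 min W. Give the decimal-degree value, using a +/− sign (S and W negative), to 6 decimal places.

Latitude: 25 + 16.372/60 = 25.2728667
S → negative
Lon: 179 + 32.481/60 = 179.5413500
W → negative

-25.272867, -179.541350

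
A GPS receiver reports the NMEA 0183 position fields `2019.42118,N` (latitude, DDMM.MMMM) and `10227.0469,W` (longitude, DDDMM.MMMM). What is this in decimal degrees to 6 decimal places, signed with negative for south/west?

20.323686, -102.450782

φ: degrees = first 2 digits = 20, minutes = 19.42118; 20 + 19.42118/60 = 20.3236863
N ⇒ keep positive
λ: degrees = first 3 digits = 102, minutes = 27.0469; 102 + 27.0469/60 = 102.4507817
W → negative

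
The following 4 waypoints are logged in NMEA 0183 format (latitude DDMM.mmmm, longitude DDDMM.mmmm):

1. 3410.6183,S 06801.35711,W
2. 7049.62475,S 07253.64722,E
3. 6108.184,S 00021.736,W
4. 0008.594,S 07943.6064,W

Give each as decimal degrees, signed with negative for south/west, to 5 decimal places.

Point 1:
  φ: degrees = first 2 digits = 34, minutes = 10.6183; 34 + 10.6183/60 = 34.176972
  hemisphere S, so the sign is −
  λ: split at 3 digits → 068° and 1.35711′; 68 + 1.35711/60 = 68.022619
  W → negative
Point 2:
  Latitude: degrees = first 2 digits = 70, minutes = 49.62475; 70 + 49.62475/60 = 70.827079
  S → negative
  Lon: degrees = first 3 digits = 72, minutes = 53.64722; 72 + 53.64722/60 = 72.894120
  E ⇒ keep positive
Point 3:
  Latitude: split at 2 digits → 61° and 8.184′; 61 + 8.184/60 = 61.136400
  S ⇒ negate
  Lon: split at 3 digits → 000° and 21.736′; 0 + 21.736/60 = 0.362267
  W → negative
Point 4:
  φ: degrees = first 2 digits = 0, minutes = 8.594; 0 + 8.594/60 = 0.143233
  S ⇒ negate
  λ: split at 3 digits → 079° and 43.6064′; 79 + 43.6064/60 = 79.726773
  W → negative

1. -34.17697, -68.02262
2. -70.82708, 72.89412
3. -61.13640, -0.36227
4. -0.14323, -79.72677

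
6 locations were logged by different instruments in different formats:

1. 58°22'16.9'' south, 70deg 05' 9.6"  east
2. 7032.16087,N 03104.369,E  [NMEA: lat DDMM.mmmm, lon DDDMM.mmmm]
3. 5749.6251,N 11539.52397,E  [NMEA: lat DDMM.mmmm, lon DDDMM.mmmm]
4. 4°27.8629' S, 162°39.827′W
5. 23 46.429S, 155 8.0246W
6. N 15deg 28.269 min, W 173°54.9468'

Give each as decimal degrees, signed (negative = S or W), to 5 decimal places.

Point 1:
  Latitude: 22′ + 16.9″ = 22.28167′; 58 + 22.28167/60 = 58.371361
  S ⇒ negate
  Lon: 70 + 5/60 + 9.6/3600 = 70.086000
  E → positive
Point 2:
  Latitude: split at 2 digits → 70° and 32.16087′; 70 + 32.16087/60 = 70.536015
  N → positive
  Longitude: split at 3 digits → 031° and 4.369′; 31 + 4.369/60 = 31.072817
  E ⇒ keep positive
Point 3:
  φ: degrees = first 2 digits = 57, minutes = 49.6251; 57 + 49.6251/60 = 57.827085
  N → positive
  Longitude: split at 3 digits → 115° and 39.52397′; 115 + 39.52397/60 = 115.658733
  E → positive
Point 4:
  Latitude: 27.8629′ = 0.464382°; total 4.464382
  S → negative
  Longitude: 39.827′ = 0.663783°; total 162.663783
  hemisphere W, so the sign is −
Point 5:
  φ: 23 + 46.429/60 = 23.773817
  S ⇒ negate
  Lon: 8.0246′ = 0.133743°; total 155.133743
  W ⇒ negate
Point 6:
  Latitude: 28.269′ = 0.471150°; total 15.471150
  N → positive
  Lon: 54.9468′ = 0.915780°; total 173.915780
  W → negative

1. -58.37136, 70.08600
2. 70.53601, 31.07282
3. 57.82709, 115.65873
4. -4.46438, -162.66378
5. -23.77382, -155.13374
6. 15.47115, -173.91578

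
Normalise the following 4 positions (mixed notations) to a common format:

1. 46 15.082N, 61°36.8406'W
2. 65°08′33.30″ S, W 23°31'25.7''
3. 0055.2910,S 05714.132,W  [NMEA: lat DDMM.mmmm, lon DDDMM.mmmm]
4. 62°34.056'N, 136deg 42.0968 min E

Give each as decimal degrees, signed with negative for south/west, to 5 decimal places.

1. 46.25137, -61.61401
2. -65.14258, -23.52381
3. -0.92152, -57.23553
4. 62.56760, 136.70161

Point 1:
  Latitude: 15.082′ = 0.251367°; total 46.251367
  N ⇒ keep positive
  λ: 61 + 36.8406/60 = 61.614010
  W → negative
Point 2:
  Lat: 8′ + 33.3″ = 8.55500′; 65 + 8.55500/60 = 65.142583
  hemisphere S, so the sign is −
  Lon: 31′ + 25.7″ = 31.42833′; 23 + 31.42833/60 = 23.523806
  W ⇒ negate
Point 3:
  Latitude: degrees = first 2 digits = 0, minutes = 55.291; 0 + 55.291/60 = 0.921517
  S → negative
  Lon: split at 3 digits → 057° and 14.132′; 57 + 14.132/60 = 57.235533
  hemisphere W, so the sign is −
Point 4:
  Latitude: 62 + 34.056/60 = 62.567600
  N ⇒ keep positive
  Longitude: 42.0968′ = 0.701613°; total 136.701613
  E → positive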